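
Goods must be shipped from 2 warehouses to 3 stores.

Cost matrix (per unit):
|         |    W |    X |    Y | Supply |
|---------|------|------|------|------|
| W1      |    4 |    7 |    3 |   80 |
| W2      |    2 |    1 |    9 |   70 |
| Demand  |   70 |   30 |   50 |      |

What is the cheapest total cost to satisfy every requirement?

One minimum-cost allocation:
  W1 to W: 30 × 4 = 120
  W1 to Y: 50 × 3 = 150
  W2 to W: 40 × 2 = 80
  W2 to X: 30 × 1 = 30
Total = 120 + 150 + 80 + 30 = 380.

380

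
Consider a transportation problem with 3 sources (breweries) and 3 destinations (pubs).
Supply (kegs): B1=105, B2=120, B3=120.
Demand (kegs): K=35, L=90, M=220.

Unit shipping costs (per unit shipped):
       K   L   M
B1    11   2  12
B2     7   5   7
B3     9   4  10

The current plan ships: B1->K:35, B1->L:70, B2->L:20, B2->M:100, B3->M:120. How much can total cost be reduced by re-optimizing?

160

Current plan cost = 35·11 + 70·2 + 20·5 + 100·7 + 120·10 = 2525.
Optimal plan:
  B1->L: 90 × 2 = 180
  B1->M: 15 × 12 = 180
  B2->M: 120 × 7 = 840
  B3->K: 35 × 9 = 315
  B3->M: 85 × 10 = 850
Optimal cost = 2365.
Saving = 2525 − 2365 = 160.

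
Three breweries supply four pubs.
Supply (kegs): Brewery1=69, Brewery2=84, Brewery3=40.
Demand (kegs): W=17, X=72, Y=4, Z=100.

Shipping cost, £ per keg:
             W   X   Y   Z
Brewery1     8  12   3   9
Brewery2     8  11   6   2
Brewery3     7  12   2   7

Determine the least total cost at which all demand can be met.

Optimal allocation:
  Brewery1–X: 69 × £12 = £828
  Brewery2–Z: 84 × £2 = £168
  Brewery3–W: 17 × £7 = £119
  Brewery3–X: 3 × £12 = £36
  Brewery3–Y: 4 × £2 = £8
  Brewery3–Z: 16 × £7 = £112
Total = 828 + 168 + 119 + 36 + 8 + 112 = £1271.
(Supply check: Brewery1 ships 69; Brewery2 ships 84; Brewery3 ships 40.)

1271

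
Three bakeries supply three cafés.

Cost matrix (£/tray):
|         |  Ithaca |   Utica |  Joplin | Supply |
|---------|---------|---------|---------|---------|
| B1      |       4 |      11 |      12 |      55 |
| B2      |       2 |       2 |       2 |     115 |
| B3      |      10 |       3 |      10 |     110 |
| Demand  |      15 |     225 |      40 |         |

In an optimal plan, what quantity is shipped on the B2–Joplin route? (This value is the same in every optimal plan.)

The minimum-cost plan:
  B1–Ithaca: 15 trays
  B1–Utica: 40 trays
  B2–Utica: 75 trays
  B2–Joplin: 40 trays
  B3–Utica: 110 trays
Total cost = £1060.
So B2→Joplin carries 40 trays.

40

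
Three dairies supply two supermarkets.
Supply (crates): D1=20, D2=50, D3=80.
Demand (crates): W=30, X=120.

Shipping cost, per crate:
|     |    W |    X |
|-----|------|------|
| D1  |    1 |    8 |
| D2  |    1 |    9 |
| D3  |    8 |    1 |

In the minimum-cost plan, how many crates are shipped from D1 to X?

20

Solving gives:
  D1->X: 20 × 8 = 160
  D2->W: 30 × 1 = 30
  D2->X: 20 × 9 = 180
  D3->X: 80 × 1 = 80
Total cost = 450.
So D1→X carries 20 crates.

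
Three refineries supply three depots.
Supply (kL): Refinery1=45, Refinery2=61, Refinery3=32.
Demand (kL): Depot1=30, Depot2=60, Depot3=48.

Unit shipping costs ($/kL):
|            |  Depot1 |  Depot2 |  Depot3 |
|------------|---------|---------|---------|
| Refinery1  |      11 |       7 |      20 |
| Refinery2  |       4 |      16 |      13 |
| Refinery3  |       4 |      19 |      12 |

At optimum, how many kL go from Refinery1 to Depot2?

The minimum-cost plan:
  Refinery1 to Depot2: 45 × $7 = $315
  Refinery2 to Depot1: 30 × $4 = $120
  Refinery2 to Depot2: 15 × $16 = $240
  Refinery2 to Depot3: 16 × $13 = $208
  Refinery3 to Depot3: 32 × $12 = $384
Total cost = $1267.
So Refinery1→Depot2 carries 45 kL.

45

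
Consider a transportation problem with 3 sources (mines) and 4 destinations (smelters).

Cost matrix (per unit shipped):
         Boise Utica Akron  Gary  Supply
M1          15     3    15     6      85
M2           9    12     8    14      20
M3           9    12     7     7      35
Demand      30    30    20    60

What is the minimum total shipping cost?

865

An optimal shipping plan:
  M1→Utica: 30 tons
  M1→Gary: 55 tons
  M2→Boise: 20 tons
  M3→Boise: 10 tons
  M3→Akron: 20 tons
  M3→Gary: 5 tons
Total cost = 865.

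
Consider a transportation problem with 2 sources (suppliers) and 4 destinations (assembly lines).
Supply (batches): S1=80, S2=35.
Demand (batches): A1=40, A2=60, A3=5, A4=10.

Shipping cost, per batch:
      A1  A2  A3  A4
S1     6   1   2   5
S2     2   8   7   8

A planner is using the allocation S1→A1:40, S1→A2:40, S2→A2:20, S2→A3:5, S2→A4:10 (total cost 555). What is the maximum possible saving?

Current plan cost = 40·6 + 40·1 + 20·8 + 5·7 + 10·8 = 555.
Optimal plan:
  S1–A1: 5 × 6 = 30
  S1–A2: 60 × 1 = 60
  S1–A3: 5 × 2 = 10
  S1–A4: 10 × 5 = 50
  S2–A1: 35 × 2 = 70
Optimal cost = 220.
Saving = 555 − 220 = 335.

335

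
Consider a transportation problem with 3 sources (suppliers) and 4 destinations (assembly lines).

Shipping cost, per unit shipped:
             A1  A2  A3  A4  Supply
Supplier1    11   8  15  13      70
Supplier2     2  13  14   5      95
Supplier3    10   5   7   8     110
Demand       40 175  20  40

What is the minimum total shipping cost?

One minimum-cost allocation:
  Supplier1→A2: 70 batches
  Supplier2→A1: 40 batches
  Supplier2→A3: 15 batches
  Supplier2→A4: 40 batches
  Supplier3→A2: 105 batches
  Supplier3→A3: 5 batches
Total cost = 1610.

1610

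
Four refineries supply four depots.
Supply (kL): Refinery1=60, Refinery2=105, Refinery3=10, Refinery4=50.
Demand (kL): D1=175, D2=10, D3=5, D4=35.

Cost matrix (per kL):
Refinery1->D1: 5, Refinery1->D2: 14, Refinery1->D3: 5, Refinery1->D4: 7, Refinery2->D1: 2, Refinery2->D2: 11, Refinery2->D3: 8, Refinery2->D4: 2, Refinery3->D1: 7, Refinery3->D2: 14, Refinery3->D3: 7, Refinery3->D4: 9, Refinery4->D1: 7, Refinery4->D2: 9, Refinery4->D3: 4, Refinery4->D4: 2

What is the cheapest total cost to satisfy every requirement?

760

A cheapest plan:
  Refinery1→D1: 60 × 5 = 300
  Refinery2→D1: 105 × 2 = 210
  Refinery3→D1: 10 × 7 = 70
  Refinery4→D2: 10 × 9 = 90
  Refinery4→D3: 5 × 4 = 20
  Refinery4→D4: 35 × 2 = 70
Total = 300 + 210 + 70 + 90 + 20 + 70 = 760.
(Supply check: Refinery1 ships 60; Refinery2 ships 105; Refinery3 ships 10; Refinery4 ships 50.)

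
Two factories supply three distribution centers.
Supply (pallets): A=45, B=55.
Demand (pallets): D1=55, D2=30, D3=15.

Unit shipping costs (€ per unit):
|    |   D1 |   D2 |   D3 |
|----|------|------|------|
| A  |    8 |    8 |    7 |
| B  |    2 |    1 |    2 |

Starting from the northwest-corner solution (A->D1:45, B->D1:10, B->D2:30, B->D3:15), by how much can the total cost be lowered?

15

Current plan cost = 45·8 + 10·2 + 30·1 + 15·2 = €440.
Optimal plan:
  A→D1: 30 × €8 = €240
  A→D3: 15 × €7 = €105
  B→D1: 25 × €2 = €50
  B→D2: 30 × €1 = €30
Optimal cost = €425.
Saving = 440 − 425 = €15.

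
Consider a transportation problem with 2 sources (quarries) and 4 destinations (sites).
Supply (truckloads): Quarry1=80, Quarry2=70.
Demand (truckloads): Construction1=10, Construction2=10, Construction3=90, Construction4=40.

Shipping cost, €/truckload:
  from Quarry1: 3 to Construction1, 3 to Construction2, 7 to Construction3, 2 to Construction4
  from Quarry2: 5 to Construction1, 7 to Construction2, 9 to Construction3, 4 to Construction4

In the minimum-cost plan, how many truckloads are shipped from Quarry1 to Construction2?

Solving gives:
  Quarry1–Construction1: 10 × €3 = €30
  Quarry1–Construction2: 10 × €3 = €30
  Quarry1–Construction3: 20 × €7 = €140
  Quarry1–Construction4: 40 × €2 = €80
  Quarry2–Construction3: 70 × €9 = €630
Total cost = €910.
So Quarry1→Construction2 carries 10 truckloads.

10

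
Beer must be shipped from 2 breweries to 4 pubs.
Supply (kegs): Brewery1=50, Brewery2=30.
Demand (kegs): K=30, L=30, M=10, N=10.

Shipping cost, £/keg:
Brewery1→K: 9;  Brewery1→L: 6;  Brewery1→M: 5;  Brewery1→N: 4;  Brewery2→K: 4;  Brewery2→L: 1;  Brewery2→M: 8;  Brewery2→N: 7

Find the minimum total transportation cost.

Optimal allocation:
  Brewery1->K: 30 × £9 = £270
  Brewery1->M: 10 × £5 = £50
  Brewery1->N: 10 × £4 = £40
  Brewery2->L: 30 × £1 = £30
Total = 270 + 50 + 40 + 30 = £390.

390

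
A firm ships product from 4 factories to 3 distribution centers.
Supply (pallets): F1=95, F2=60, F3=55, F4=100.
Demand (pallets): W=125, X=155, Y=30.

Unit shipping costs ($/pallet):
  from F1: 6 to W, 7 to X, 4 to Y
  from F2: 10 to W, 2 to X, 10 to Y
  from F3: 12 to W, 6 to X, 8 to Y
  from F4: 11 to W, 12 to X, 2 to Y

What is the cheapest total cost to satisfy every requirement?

1890

An optimal shipping plan:
  F1->W: 55 × $6 = $330
  F1->X: 40 × $7 = $280
  F2->X: 60 × $2 = $120
  F3->X: 55 × $6 = $330
  F4->W: 70 × $11 = $770
  F4->Y: 30 × $2 = $60
Total = 330 + 280 + 120 + 330 + 770 + 60 = $1890.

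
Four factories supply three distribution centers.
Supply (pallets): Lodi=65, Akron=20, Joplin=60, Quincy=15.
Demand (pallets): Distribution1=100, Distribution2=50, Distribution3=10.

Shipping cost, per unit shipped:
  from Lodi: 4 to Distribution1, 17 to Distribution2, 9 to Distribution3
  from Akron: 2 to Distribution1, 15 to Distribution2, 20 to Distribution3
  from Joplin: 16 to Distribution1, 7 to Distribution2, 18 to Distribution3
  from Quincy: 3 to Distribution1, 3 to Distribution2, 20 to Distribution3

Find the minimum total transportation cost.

Optimal allocation:
  Lodi->Distribution1: 65 pallets
  Akron->Distribution1: 20 pallets
  Joplin->Distribution2: 50 pallets
  Joplin->Distribution3: 10 pallets
  Quincy->Distribution1: 15 pallets
Total cost = 875.
(Supply check: Lodi ships 65; Akron ships 20; Joplin ships 60; Quincy ships 15.)

875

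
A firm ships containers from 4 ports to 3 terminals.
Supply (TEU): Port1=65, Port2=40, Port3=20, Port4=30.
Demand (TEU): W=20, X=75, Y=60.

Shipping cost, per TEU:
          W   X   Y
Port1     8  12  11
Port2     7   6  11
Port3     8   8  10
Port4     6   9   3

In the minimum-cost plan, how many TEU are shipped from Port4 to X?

Solving gives:
  Port1→W: 20 × 8 = 160
  Port1→X: 15 × 12 = 180
  Port1→Y: 30 × 11 = 330
  Port2→X: 40 × 6 = 240
  Port3→X: 20 × 8 = 160
  Port4→Y: 30 × 3 = 90
Total cost = 1160.
The route Port4→X is not used.

0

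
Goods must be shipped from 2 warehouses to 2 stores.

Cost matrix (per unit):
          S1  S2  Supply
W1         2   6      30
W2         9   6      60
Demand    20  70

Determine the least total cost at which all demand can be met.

One minimum-cost allocation:
  W1→S1: 20 units
  W1→S2: 10 units
  W2→S2: 60 units
Total cost = 460.
(Supply check: W1 ships 30; W2 ships 60.)

460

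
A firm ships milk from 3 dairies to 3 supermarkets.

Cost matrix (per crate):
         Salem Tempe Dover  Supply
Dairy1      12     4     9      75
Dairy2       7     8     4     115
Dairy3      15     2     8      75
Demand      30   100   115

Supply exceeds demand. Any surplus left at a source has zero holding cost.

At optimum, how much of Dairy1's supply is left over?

20

An optimal plan:
  Dairy1 to Tempe: 25 × 4 = 100
  Dairy1 to Dover: 30 × 9 = 270
  Dairy2 to Salem: 30 × 7 = 210
  Dairy2 to Dover: 85 × 4 = 340
  Dairy3 to Tempe: 75 × 2 = 150
Total cost = 1070.
Dairy1 ships 55 of its 75, leaving 20.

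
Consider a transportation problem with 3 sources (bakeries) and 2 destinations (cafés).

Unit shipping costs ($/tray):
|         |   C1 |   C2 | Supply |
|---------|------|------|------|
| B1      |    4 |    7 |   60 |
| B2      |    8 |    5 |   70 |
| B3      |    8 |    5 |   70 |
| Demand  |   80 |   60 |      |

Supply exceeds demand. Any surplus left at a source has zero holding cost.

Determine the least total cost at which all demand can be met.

An optimal shipping plan:
  B1->C1: 60 trays
  B2->C1: 10 trays
  B3->C1: 10 trays
  B3->C2: 60 trays
Total cost = $700.

700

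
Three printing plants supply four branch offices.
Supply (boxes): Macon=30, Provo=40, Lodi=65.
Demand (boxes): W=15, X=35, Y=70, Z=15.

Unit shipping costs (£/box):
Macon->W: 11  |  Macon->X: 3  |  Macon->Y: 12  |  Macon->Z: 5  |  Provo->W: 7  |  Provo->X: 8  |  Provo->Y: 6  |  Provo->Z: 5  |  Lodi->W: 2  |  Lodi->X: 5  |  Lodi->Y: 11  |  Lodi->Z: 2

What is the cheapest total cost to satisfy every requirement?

An optimal shipping plan:
  Macon–X: 30 boxes
  Provo–Y: 40 boxes
  Lodi–W: 15 boxes
  Lodi–X: 5 boxes
  Lodi–Y: 30 boxes
  Lodi–Z: 15 boxes
Total cost = £745.

745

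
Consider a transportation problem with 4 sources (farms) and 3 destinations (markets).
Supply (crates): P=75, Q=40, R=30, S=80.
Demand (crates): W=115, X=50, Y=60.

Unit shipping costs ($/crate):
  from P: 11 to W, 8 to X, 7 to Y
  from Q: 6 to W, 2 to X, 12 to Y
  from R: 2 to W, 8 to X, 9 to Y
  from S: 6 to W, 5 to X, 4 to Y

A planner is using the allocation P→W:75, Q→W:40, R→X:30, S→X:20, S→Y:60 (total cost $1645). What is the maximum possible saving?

Current plan cost = 75·11 + 40·6 + 30·8 + 20·5 + 60·4 = $1645.
Optimal plan:
  P–W: 5 × $11 = $55
  P–X: 10 × $8 = $80
  P–Y: 60 × $7 = $420
  Q–X: 40 × $2 = $80
  R–W: 30 × $2 = $60
  S–W: 80 × $6 = $480
Optimal cost = $1175.
Saving = 1645 − 1175 = $470.

470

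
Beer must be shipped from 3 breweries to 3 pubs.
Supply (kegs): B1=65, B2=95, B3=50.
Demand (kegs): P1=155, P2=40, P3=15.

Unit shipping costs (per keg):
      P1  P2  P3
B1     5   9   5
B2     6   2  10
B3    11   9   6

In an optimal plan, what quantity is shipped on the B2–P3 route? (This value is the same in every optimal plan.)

0

Optimal shipments:
  B1–P1: 65 × 5 = 325
  B2–P1: 55 × 6 = 330
  B2–P2: 40 × 2 = 80
  B3–P1: 35 × 11 = 385
  B3–P3: 15 × 6 = 90
Total cost = 1210.
The route B2→P3 is not used.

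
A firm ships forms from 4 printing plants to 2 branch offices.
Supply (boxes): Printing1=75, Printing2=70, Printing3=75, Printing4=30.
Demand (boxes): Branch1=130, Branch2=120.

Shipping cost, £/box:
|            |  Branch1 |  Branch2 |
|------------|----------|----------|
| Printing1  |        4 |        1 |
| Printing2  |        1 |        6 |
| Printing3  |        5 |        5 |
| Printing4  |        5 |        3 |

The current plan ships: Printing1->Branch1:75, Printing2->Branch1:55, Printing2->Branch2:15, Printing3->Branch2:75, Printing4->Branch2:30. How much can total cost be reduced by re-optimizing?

Current plan cost = 75·4 + 55·1 + 15·6 + 75·5 + 30·3 = £910.
Optimal plan:
  Printing1->Branch2: 75 × £1 = £75
  Printing2->Branch1: 70 × £1 = £70
  Printing3->Branch1: 60 × £5 = £300
  Printing3->Branch2: 15 × £5 = £75
  Printing4->Branch2: 30 × £3 = £90
Optimal cost = £610.
Saving = 910 − 610 = £300.

300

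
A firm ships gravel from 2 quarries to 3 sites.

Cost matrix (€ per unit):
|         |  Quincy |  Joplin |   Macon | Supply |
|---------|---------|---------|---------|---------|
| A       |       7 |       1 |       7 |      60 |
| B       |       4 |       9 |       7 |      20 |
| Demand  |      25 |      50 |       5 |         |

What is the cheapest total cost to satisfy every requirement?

Optimal allocation:
  A→Quincy: 5 truckloads
  A→Joplin: 50 truckloads
  A→Macon: 5 truckloads
  B→Quincy: 20 truckloads
Total cost = €200.
(Supply check: A ships 60; B ships 20.)

200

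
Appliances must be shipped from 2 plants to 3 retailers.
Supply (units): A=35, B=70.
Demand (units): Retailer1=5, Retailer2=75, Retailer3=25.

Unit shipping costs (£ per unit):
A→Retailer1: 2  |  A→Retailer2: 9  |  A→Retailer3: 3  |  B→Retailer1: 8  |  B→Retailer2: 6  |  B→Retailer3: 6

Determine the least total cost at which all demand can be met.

550

One minimum-cost allocation:
  A to Retailer1: 5 × £2 = £10
  A to Retailer2: 5 × £9 = £45
  A to Retailer3: 25 × £3 = £75
  B to Retailer2: 70 × £6 = £420
Total = 10 + 45 + 75 + 420 = £550.
(Supply check: A ships 35; B ships 70.)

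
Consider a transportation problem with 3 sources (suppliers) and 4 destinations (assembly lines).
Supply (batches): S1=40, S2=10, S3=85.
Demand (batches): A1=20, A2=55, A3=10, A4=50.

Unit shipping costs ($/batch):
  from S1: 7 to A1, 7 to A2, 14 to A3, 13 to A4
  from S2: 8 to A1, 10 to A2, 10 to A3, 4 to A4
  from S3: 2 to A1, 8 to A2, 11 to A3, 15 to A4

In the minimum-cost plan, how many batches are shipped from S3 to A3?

Optimal shipments:
  S1–A4: 40 × $13 = $520
  S2–A4: 10 × $4 = $40
  S3–A1: 20 × $2 = $40
  S3–A2: 55 × $8 = $440
  S3–A3: 10 × $11 = $110
Total cost = $1150.
So S3→A3 carries 10 batches.

10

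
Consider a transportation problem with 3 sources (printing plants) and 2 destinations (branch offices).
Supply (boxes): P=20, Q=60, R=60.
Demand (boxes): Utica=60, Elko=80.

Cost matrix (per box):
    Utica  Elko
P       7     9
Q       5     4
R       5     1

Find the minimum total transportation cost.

480

A cheapest plan:
  P to Utica: 20 × 7 = 140
  Q to Utica: 40 × 5 = 200
  Q to Elko: 20 × 4 = 80
  R to Elko: 60 × 1 = 60
Total = 140 + 200 + 80 + 60 = 480.
(Supply check: P ships 20; Q ships 60; R ships 60.)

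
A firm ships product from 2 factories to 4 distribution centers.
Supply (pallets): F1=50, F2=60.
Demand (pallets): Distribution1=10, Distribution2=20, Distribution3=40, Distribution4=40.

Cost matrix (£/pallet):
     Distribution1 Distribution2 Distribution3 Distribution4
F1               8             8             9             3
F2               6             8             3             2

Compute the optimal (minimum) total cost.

A cheapest plan:
  F1->Distribution2: 20 × £8 = £160
  F1->Distribution4: 30 × £3 = £90
  F2->Distribution1: 10 × £6 = £60
  F2->Distribution3: 40 × £3 = £120
  F2->Distribution4: 10 × £2 = £20
Total = 160 + 90 + 60 + 120 + 20 = £450.
(Supply check: F1 ships 50; F2 ships 60.)

450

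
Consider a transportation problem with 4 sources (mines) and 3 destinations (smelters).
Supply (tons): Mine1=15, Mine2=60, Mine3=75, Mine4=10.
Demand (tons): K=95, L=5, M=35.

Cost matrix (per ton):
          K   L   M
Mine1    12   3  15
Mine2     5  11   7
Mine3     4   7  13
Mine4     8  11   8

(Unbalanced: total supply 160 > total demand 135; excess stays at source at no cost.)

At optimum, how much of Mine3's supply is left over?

An optimal plan:
  Mine1→L: 5 tons
  Mine2→K: 20 tons
  Mine2→M: 35 tons
  Mine3→K: 75 tons
Total cost = 660.
Mine3 ships 75 of its 75, leaving 0.

0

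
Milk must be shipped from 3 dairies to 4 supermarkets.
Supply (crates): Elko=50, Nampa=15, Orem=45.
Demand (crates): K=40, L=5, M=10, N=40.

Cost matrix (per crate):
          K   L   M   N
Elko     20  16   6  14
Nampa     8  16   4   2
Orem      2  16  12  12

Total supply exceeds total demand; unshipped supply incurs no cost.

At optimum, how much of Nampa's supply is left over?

0

An optimal plan:
  Elko→L: 5 × 16 = 80
  Elko→M: 10 × 6 = 60
  Elko→N: 20 × 14 = 280
  Nampa→N: 15 × 2 = 30
  Orem→K: 40 × 2 = 80
  Orem→N: 5 × 12 = 60
Total cost = 590.
Nampa ships 15 of its 15, leaving 0.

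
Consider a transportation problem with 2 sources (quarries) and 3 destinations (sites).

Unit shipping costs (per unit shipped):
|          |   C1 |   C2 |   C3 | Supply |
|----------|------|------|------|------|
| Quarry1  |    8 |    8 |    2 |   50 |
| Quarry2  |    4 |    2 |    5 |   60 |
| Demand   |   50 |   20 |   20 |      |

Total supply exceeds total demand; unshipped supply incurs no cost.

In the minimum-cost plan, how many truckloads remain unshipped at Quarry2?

0

Minimum-cost shipments:
  Quarry1→C1: 10 × 8 = 80
  Quarry1→C3: 20 × 2 = 40
  Quarry2→C1: 40 × 4 = 160
  Quarry2→C2: 20 × 2 = 40
Total cost = 320.
Quarry2 ships 60 of its 60, leaving 0.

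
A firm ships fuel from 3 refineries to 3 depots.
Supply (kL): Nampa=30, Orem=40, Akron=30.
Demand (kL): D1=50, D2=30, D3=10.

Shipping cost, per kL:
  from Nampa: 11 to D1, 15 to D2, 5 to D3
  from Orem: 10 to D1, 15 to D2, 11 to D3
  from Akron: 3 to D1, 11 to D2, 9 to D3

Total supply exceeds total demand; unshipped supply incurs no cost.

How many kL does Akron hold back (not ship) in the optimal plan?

An optimal plan:
  Nampa→D2: 20 kL
  Nampa→D3: 10 kL
  Orem→D1: 20 kL
  Orem→D2: 10 kL
  Akron→D1: 30 kL
Total cost = 790.
Akron ships 30 of its 30, leaving 0.

0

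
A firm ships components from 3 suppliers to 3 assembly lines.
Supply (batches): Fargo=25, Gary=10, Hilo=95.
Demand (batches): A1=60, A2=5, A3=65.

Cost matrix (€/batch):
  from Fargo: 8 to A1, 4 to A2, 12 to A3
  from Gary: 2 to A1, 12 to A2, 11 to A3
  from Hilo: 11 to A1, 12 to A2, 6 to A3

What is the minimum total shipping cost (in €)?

One minimum-cost allocation:
  Fargo→A1: 20 × €8 = €160
  Fargo→A2: 5 × €4 = €20
  Gary→A1: 10 × €2 = €20
  Hilo→A1: 30 × €11 = €330
  Hilo→A3: 65 × €6 = €390
Total = 160 + 20 + 20 + 330 + 390 = €920.
(Supply check: Fargo ships 25; Gary ships 10; Hilo ships 95.)

920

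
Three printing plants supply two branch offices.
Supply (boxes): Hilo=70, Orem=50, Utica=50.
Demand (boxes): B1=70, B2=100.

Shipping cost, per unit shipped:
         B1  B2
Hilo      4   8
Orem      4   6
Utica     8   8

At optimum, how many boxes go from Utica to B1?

0

Optimal shipments:
  Hilo–B1: 70 × 4 = 280
  Orem–B2: 50 × 6 = 300
  Utica–B2: 50 × 8 = 400
Total cost = 980.
The route Utica→B1 is not used.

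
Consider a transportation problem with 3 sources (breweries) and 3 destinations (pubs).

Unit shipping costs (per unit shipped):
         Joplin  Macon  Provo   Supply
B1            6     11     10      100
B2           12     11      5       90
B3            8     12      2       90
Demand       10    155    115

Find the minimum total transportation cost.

A cheapest plan:
  B1 to Joplin: 10 kegs
  B1 to Macon: 90 kegs
  B2 to Macon: 65 kegs
  B2 to Provo: 25 kegs
  B3 to Provo: 90 kegs
Total cost = 2070.

2070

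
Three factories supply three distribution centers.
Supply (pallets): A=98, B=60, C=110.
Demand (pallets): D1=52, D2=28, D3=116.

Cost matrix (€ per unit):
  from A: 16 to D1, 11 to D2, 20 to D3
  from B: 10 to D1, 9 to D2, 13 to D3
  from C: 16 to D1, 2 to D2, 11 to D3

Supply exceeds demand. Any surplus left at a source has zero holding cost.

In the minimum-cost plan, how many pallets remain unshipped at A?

72

An optimal plan:
  A→D1: 26 × €16 = €416
  B→D1: 26 × €10 = €260
  B→D3: 34 × €13 = €442
  C→D2: 28 × €2 = €56
  C→D3: 82 × €11 = €902
Total cost = €2076.
A ships 26 of its 98, leaving 72.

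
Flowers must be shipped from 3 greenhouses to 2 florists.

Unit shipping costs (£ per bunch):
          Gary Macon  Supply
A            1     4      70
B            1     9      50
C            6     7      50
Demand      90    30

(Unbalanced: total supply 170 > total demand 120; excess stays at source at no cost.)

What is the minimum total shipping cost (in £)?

210

A cheapest plan:
  A→Gary: 40 bunches
  A→Macon: 30 bunches
  B→Gary: 50 bunches
Total cost = £210.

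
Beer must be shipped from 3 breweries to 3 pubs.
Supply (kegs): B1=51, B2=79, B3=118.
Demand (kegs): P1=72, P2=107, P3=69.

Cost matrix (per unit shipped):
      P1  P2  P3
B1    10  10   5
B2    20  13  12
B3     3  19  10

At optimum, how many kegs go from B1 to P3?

Solving gives:
  B1->P2: 28 × 10 = 280
  B1->P3: 23 × 5 = 115
  B2->P2: 79 × 13 = 1027
  B3->P1: 72 × 3 = 216
  B3->P3: 46 × 10 = 460
Total cost = 2098.
So B1→P3 carries 23 kegs.

23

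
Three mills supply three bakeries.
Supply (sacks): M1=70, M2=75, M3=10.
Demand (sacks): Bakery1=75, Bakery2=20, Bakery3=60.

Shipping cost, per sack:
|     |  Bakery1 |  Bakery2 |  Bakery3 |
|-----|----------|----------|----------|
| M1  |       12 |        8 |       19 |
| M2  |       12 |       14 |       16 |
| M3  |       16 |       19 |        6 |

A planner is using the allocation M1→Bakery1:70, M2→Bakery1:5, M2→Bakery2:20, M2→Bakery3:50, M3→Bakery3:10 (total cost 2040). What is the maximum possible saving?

120

Current plan cost = 70·12 + 5·12 + 20·14 + 50·16 + 10·6 = 2040.
Optimal plan:
  M1–Bakery1: 50 sacks
  M1–Bakery2: 20 sacks
  M2–Bakery1: 25 sacks
  M2–Bakery3: 50 sacks
  M3–Bakery3: 10 sacks
Optimal cost = 1920.
Saving = 2040 − 1920 = 120.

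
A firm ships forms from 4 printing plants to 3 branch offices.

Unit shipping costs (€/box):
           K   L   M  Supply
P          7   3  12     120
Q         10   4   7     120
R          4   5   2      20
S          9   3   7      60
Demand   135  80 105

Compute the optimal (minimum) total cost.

1870

Optimal allocation:
  P->K: 120 × €7 = €840
  Q->L: 20 × €4 = €80
  Q->M: 100 × €7 = €700
  R->K: 15 × €4 = €60
  R->M: 5 × €2 = €10
  S->L: 60 × €3 = €180
Total = 840 + 80 + 700 + 60 + 10 + 180 = €1870.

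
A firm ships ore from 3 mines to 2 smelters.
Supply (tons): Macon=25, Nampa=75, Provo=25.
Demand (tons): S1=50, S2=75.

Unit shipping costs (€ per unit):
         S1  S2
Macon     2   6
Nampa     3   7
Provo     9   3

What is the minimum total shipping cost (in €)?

One minimum-cost allocation:
  Macon to S1: 25 × €2 = €50
  Nampa to S1: 25 × €3 = €75
  Nampa to S2: 50 × €7 = €350
  Provo to S2: 25 × €3 = €75
Total = 50 + 75 + 350 + 75 = €550.

550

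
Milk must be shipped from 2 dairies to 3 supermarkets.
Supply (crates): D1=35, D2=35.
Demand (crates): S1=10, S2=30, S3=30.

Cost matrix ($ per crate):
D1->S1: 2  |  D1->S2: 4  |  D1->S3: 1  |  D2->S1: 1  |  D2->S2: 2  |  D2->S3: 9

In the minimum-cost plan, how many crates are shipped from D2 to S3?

0

Optimal shipments:
  D1->S1: 5 × $2 = $10
  D1->S3: 30 × $1 = $30
  D2->S1: 5 × $1 = $5
  D2->S2: 30 × $2 = $60
Total cost = $105.
The route D2→S3 is not used.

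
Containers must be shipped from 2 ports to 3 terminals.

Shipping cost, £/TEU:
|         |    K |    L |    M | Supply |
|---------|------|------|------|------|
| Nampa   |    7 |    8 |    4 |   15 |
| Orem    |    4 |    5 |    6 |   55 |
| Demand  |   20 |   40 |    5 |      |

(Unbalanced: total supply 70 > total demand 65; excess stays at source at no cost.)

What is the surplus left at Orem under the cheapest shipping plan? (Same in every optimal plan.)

0

Minimum-cost shipments:
  Nampa to K: 5 × £7 = £35
  Nampa to M: 5 × £4 = £20
  Orem to K: 15 × £4 = £60
  Orem to L: 40 × £5 = £200
Total cost = £315.
Orem ships 55 of its 55, leaving 0.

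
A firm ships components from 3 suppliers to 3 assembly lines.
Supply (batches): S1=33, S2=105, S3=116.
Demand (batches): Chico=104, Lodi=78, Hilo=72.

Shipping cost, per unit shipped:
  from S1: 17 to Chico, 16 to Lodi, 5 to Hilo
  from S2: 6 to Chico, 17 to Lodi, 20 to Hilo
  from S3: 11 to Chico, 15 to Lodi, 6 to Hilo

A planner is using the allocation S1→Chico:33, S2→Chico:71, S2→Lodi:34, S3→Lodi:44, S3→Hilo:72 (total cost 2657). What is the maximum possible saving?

462

Current plan cost = 33·17 + 71·6 + 34·17 + 44·15 + 72·6 = 2657.
Optimal plan:
  S1->Hilo: 33 × 5 = 165
  S2->Chico: 104 × 6 = 624
  S2->Lodi: 1 × 17 = 17
  S3->Lodi: 77 × 15 = 1155
  S3->Hilo: 39 × 6 = 234
Optimal cost = 2195.
Saving = 2657 − 2195 = 462.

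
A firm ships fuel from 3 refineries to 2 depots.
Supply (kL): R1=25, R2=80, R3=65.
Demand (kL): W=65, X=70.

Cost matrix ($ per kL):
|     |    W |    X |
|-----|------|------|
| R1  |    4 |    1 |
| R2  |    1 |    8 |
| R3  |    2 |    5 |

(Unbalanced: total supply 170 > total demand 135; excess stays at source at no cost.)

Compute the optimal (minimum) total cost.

One minimum-cost allocation:
  R1->X: 25 × $1 = $25
  R2->W: 65 × $1 = $65
  R3->X: 45 × $5 = $225
Total = 25 + 65 + 225 = $315.

315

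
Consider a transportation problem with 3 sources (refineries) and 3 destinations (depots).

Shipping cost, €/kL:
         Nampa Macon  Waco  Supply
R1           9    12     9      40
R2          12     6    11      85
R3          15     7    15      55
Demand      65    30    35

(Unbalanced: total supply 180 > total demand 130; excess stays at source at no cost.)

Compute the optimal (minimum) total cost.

1230

Optimal allocation:
  R1–Nampa: 40 × €9 = €360
  R2–Nampa: 25 × €12 = €300
  R2–Macon: 25 × €6 = €150
  R2–Waco: 35 × €11 = €385
  R3–Macon: 5 × €7 = €35
Total = 360 + 300 + 150 + 385 + 35 = €1230.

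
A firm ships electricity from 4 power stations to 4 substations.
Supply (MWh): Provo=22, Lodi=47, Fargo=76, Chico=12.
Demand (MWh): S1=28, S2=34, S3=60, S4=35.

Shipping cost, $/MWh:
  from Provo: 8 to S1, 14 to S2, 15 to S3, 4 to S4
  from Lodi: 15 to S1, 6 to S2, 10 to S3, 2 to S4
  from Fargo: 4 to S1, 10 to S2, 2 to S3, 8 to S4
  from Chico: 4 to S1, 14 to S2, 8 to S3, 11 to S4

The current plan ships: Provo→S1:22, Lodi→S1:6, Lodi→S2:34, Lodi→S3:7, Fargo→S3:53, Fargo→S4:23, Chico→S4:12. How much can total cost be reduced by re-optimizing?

Current plan cost = 22·8 + 6·15 + 34·6 + 7·10 + 53·2 + 23·8 + 12·11 = $962.
Optimal plan:
  Provo–S4: 22 MWh
  Lodi–S2: 34 MWh
  Lodi–S4: 13 MWh
  Fargo–S1: 16 MWh
  Fargo–S3: 60 MWh
  Chico–S1: 12 MWh
Optimal cost = $550.
Saving = 962 − 550 = $412.

412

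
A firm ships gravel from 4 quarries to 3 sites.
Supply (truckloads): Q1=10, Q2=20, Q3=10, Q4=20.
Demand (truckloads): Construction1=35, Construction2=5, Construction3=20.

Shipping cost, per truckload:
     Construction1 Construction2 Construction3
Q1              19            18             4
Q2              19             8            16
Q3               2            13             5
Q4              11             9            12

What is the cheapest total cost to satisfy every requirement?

A cheapest plan:
  Q1->Construction3: 10 × 4 = 40
  Q2->Construction1: 5 × 19 = 95
  Q2->Construction2: 5 × 8 = 40
  Q2->Construction3: 10 × 16 = 160
  Q3->Construction1: 10 × 2 = 20
  Q4->Construction1: 20 × 11 = 220
Total = 40 + 95 + 40 + 160 + 20 + 220 = 575.
(Supply check: Q1 ships 10; Q2 ships 20; Q3 ships 10; Q4 ships 20.)

575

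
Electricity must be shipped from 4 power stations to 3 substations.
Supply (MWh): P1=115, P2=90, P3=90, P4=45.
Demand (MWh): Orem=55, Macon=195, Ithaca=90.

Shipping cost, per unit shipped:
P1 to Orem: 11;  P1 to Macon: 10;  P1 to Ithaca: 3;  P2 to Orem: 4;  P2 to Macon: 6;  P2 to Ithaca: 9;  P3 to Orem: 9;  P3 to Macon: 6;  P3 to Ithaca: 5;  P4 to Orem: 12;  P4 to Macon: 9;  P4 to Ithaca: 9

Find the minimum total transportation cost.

One minimum-cost allocation:
  P1->Macon: 25 × 10 = 250
  P1->Ithaca: 90 × 3 = 270
  P2->Orem: 55 × 4 = 220
  P2->Macon: 35 × 6 = 210
  P3->Macon: 90 × 6 = 540
  P4->Macon: 45 × 9 = 405
Total = 250 + 270 + 220 + 210 + 540 + 405 = 1895.

1895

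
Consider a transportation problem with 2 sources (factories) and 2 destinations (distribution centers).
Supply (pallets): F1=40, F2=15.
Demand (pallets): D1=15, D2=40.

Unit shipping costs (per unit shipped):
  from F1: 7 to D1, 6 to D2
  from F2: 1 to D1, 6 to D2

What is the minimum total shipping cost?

An optimal shipping plan:
  F1 to D2: 40 × 6 = 240
  F2 to D1: 15 × 1 = 15
Total = 240 + 15 = 255.

255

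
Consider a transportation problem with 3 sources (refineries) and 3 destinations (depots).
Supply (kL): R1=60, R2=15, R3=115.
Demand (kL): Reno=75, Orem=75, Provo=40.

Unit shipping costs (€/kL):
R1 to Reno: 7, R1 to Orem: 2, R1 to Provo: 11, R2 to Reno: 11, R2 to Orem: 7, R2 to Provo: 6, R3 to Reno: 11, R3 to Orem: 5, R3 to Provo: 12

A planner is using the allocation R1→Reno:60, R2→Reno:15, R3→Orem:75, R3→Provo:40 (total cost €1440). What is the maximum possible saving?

Current plan cost = 60·7 + 15·11 + 75·5 + 40·12 = €1440.
Optimal plan:
  R1->Reno: 60 × €7 = €420
  R2->Provo: 15 × €6 = €90
  R3->Reno: 15 × €11 = €165
  R3->Orem: 75 × €5 = €375
  R3->Provo: 25 × €12 = €300
Optimal cost = €1350.
Saving = 1440 − 1350 = €90.

90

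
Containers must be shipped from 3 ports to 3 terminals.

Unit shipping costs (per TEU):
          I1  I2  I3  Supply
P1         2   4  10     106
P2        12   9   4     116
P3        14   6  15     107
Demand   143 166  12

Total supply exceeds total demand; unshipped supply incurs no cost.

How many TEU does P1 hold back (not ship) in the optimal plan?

0

An optimal plan:
  P1→I1: 106 × 2 = 212
  P2→I1: 37 × 12 = 444
  P2→I2: 59 × 9 = 531
  P2→I3: 12 × 4 = 48
  P3→I2: 107 × 6 = 642
Total cost = 1877.
P1 ships 106 of its 106, leaving 0.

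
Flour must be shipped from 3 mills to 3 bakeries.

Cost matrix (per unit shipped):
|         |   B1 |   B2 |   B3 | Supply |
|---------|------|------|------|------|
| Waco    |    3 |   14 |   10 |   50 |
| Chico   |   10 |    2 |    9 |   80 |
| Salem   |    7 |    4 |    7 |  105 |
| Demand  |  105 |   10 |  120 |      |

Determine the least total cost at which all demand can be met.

A cheapest plan:
  Waco→B1: 50 sacks
  Chico→B2: 10 sacks
  Chico→B3: 70 sacks
  Salem→B1: 55 sacks
  Salem→B3: 50 sacks
Total cost = 1535.
(Supply check: Waco ships 50; Chico ships 80; Salem ships 105.)

1535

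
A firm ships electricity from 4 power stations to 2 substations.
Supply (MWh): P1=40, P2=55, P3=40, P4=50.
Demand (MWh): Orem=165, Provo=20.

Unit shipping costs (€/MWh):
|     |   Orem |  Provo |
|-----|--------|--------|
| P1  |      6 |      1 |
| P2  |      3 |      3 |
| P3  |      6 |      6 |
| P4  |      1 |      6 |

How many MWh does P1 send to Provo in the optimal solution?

The minimum-cost plan:
  P1→Orem: 20 × €6 = €120
  P1→Provo: 20 × €1 = €20
  P2→Orem: 55 × €3 = €165
  P3→Orem: 40 × €6 = €240
  P4→Orem: 50 × €1 = €50
Total cost = €595.
So P1→Provo carries 20 MWh.

20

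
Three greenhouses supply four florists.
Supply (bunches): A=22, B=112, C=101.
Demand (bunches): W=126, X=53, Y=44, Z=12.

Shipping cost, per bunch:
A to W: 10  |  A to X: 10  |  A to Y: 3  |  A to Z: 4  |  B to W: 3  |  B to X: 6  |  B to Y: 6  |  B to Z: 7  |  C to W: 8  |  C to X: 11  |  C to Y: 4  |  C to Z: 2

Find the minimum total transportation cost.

One minimum-cost allocation:
  A to X: 22 × 10 = 220
  B to W: 81 × 3 = 243
  B to X: 31 × 6 = 186
  C to W: 45 × 8 = 360
  C to Y: 44 × 4 = 176
  C to Z: 12 × 2 = 24
Total = 220 + 243 + 186 + 360 + 176 + 24 = 1209.
(Supply check: A ships 22; B ships 112; C ships 101.)

1209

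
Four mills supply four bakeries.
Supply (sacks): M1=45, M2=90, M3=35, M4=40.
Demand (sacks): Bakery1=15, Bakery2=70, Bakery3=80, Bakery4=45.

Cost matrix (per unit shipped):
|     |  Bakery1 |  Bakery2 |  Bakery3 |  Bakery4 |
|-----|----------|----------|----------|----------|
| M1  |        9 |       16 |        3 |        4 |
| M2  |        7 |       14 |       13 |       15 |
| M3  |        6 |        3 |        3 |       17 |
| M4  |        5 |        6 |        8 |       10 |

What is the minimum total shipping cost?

An optimal shipping plan:
  M1→Bakery4: 45 × 4 = 180
  M2→Bakery1: 15 × 7 = 105
  M2→Bakery3: 75 × 13 = 975
  M3→Bakery2: 30 × 3 = 90
  M3→Bakery3: 5 × 3 = 15
  M4→Bakery2: 40 × 6 = 240
Total = 180 + 105 + 975 + 90 + 15 + 240 = 1605.

1605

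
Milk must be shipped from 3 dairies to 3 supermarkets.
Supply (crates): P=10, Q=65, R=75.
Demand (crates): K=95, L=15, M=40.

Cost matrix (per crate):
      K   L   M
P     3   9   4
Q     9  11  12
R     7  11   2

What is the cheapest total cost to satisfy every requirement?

A cheapest plan:
  P->K: 10 × 3 = 30
  Q->K: 50 × 9 = 450
  Q->L: 15 × 11 = 165
  R->K: 35 × 7 = 245
  R->M: 40 × 2 = 80
Total = 30 + 450 + 165 + 245 + 80 = 970.
(Supply check: P ships 10; Q ships 65; R ships 75.)

970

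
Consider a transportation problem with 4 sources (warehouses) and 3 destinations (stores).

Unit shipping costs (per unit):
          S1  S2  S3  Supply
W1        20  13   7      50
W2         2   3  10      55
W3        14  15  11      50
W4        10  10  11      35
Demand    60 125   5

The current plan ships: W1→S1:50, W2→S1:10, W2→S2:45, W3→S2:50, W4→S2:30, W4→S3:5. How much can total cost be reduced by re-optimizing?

Current plan cost = 50·20 + 10·2 + 45·3 + 50·15 + 30·10 + 5·11 = 2260.
Optimal plan:
  W1->S2: 45 × 13 = 585
  W1->S3: 5 × 7 = 35
  W2->S1: 10 × 2 = 20
  W2->S2: 45 × 3 = 135
  W3->S1: 50 × 14 = 700
  W4->S2: 35 × 10 = 350
Optimal cost = 1825.
Saving = 2260 − 1825 = 435.

435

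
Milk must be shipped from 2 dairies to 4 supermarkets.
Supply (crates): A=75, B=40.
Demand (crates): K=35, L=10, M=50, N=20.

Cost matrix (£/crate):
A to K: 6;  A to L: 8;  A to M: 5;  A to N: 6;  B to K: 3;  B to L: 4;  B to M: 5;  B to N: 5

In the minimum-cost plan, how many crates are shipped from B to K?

Solving gives:
  A–K: 5 × £6 = £30
  A–M: 50 × £5 = £250
  A–N: 20 × £6 = £120
  B–K: 30 × £3 = £90
  B–L: 10 × £4 = £40
Total cost = £530.
So B→K carries 30 crates.

30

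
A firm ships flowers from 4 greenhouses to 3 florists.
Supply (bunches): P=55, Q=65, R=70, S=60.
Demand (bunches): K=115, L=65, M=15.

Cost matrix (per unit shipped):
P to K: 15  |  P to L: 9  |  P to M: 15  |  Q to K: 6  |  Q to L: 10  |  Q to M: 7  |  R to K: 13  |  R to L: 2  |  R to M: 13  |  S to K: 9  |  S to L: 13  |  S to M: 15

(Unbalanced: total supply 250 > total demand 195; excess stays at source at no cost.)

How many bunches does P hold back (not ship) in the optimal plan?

55

Minimum-cost shipments:
  Q->K: 55 × 6 = 330
  Q->M: 10 × 7 = 70
  R->L: 65 × 2 = 130
  R->M: 5 × 13 = 65
  S->K: 60 × 9 = 540
Total cost = 1135.
P ships 0 of its 55, leaving 55.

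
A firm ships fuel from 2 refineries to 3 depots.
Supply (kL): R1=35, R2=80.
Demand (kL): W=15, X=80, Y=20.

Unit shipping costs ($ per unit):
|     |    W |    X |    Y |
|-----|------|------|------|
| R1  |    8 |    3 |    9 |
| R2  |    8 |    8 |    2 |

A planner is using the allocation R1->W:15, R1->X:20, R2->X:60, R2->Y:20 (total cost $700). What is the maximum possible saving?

75

Current plan cost = 15·8 + 20·3 + 60·8 + 20·2 = $700.
Optimal plan:
  R1 to X: 35 × $3 = $105
  R2 to W: 15 × $8 = $120
  R2 to X: 45 × $8 = $360
  R2 to Y: 20 × $2 = $40
Optimal cost = $625.
Saving = 700 − 625 = $75.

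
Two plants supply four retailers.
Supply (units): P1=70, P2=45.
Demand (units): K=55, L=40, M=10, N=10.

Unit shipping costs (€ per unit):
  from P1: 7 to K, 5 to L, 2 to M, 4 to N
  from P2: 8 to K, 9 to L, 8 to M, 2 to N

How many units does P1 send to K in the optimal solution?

The minimum-cost plan:
  P1->K: 20 × €7 = €140
  P1->L: 40 × €5 = €200
  P1->M: 10 × €2 = €20
  P2->K: 35 × €8 = €280
  P2->N: 10 × €2 = €20
Total cost = €660.
So P1→K carries 20 units.

20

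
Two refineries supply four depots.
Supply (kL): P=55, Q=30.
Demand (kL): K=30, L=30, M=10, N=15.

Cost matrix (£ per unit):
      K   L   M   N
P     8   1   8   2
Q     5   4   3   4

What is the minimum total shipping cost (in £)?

270

An optimal shipping plan:
  P–K: 10 kL
  P–L: 30 kL
  P–N: 15 kL
  Q–K: 20 kL
  Q–M: 10 kL
Total cost = £270.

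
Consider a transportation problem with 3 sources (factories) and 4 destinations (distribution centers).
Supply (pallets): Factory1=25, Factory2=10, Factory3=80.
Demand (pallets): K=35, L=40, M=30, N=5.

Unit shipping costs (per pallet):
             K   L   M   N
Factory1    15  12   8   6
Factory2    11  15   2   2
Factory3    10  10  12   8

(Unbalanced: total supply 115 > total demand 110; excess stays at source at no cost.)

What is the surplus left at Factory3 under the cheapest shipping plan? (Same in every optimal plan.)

5

Minimum-cost shipments:
  Factory1 to M: 20 × 8 = 160
  Factory1 to N: 5 × 6 = 30
  Factory2 to M: 10 × 2 = 20
  Factory3 to K: 35 × 10 = 350
  Factory3 to L: 40 × 10 = 400
Total cost = 960.
Factory3 ships 75 of its 80, leaving 5.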